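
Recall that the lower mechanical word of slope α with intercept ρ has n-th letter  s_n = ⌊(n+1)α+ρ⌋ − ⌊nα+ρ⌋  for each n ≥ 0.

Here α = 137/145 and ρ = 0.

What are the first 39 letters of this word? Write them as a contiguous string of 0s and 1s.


n=0: ⌊(1·137)/145⌋ − ⌊(0·137)/145⌋ = ⌊137/145⌋ − ⌊0/145⌋ = 0 − 0 = 0
n=1: ⌊(2·137)/145⌋ − ⌊(1·137)/145⌋ = ⌊274/145⌋ − ⌊137/145⌋ = 1 − 0 = 1
n=2: ⌊(3·137)/145⌋ − ⌊(2·137)/145⌋ = ⌊411/145⌋ − ⌊274/145⌋ = 2 − 1 = 1
n=3: ⌊(4·137)/145⌋ − ⌊(3·137)/145⌋ = ⌊548/145⌋ − ⌊411/145⌋ = 3 − 2 = 1
n=4: ⌊(5·137)/145⌋ − ⌊(4·137)/145⌋ = ⌊685/145⌋ − ⌊548/145⌋ = 4 − 3 = 1
n=5: ⌊(6·137)/145⌋ − ⌊(5·137)/145⌋ = ⌊822/145⌋ − ⌊685/145⌋ = 5 − 4 = 1
n=6: ⌊(7·137)/145⌋ − ⌊(6·137)/145⌋ = ⌊959/145⌋ − ⌊822/145⌋ = 6 − 5 = 1
n=7: ⌊(8·137)/145⌋ − ⌊(7·137)/145⌋ = ⌊1096/145⌋ − ⌊959/145⌋ = 7 − 6 = 1
n=8: ⌊(9·137)/145⌋ − ⌊(8·137)/145⌋ = ⌊1233/145⌋ − ⌊1096/145⌋ = 8 − 7 = 1
n=9: ⌊(10·137)/145⌋ − ⌊(9·137)/145⌋ = ⌊1370/145⌋ − ⌊1233/145⌋ = 9 − 8 = 1
n=10: ⌊(11·137)/145⌋ − ⌊(10·137)/145⌋ = ⌊1507/145⌋ − ⌊1370/145⌋ = 10 − 9 = 1
n=11: ⌊(12·137)/145⌋ − ⌊(11·137)/145⌋ = ⌊1644/145⌋ − ⌊1507/145⌋ = 11 − 10 = 1
n=12: ⌊(13·137)/145⌋ − ⌊(12·137)/145⌋ = ⌊1781/145⌋ − ⌊1644/145⌋ = 12 − 11 = 1
n=13: ⌊(14·137)/145⌋ − ⌊(13·137)/145⌋ = ⌊1918/145⌋ − ⌊1781/145⌋ = 13 − 12 = 1
n=14: ⌊(15·137)/145⌋ − ⌊(14·137)/145⌋ = ⌊2055/145⌋ − ⌊1918/145⌋ = 14 − 13 = 1
n=15: ⌊(16·137)/145⌋ − ⌊(15·137)/145⌋ = ⌊2192/145⌋ − ⌊2055/145⌋ = 15 − 14 = 1
n=16: ⌊(17·137)/145⌋ − ⌊(16·137)/145⌋ = ⌊2329/145⌋ − ⌊2192/145⌋ = 16 − 15 = 1
n=17: ⌊(18·137)/145⌋ − ⌊(17·137)/145⌋ = ⌊2466/145⌋ − ⌊2329/145⌋ = 17 − 16 = 1
n=18: ⌊(19·137)/145⌋ − ⌊(18·137)/145⌋ = ⌊2603/145⌋ − ⌊2466/145⌋ = 17 − 17 = 0
n=19: ⌊(20·137)/145⌋ − ⌊(19·137)/145⌋ = ⌊2740/145⌋ − ⌊2603/145⌋ = 18 − 17 = 1
n=20: ⌊(21·137)/145⌋ − ⌊(20·137)/145⌋ = ⌊2877/145⌋ − ⌊2740/145⌋ = 19 − 18 = 1
n=21: ⌊(22·137)/145⌋ − ⌊(21·137)/145⌋ = ⌊3014/145⌋ − ⌊2877/145⌋ = 20 − 19 = 1
n=22: ⌊(23·137)/145⌋ − ⌊(22·137)/145⌋ = ⌊3151/145⌋ − ⌊3014/145⌋ = 21 − 20 = 1
n=23: ⌊(24·137)/145⌋ − ⌊(23·137)/145⌋ = ⌊3288/145⌋ − ⌊3151/145⌋ = 22 − 21 = 1
n=24: ⌊(25·137)/145⌋ − ⌊(24·137)/145⌋ = ⌊3425/145⌋ − ⌊3288/145⌋ = 23 − 22 = 1
n=25: ⌊(26·137)/145⌋ − ⌊(25·137)/145⌋ = ⌊3562/145⌋ − ⌊3425/145⌋ = 24 − 23 = 1
n=26: ⌊(27·137)/145⌋ − ⌊(26·137)/145⌋ = ⌊3699/145⌋ − ⌊3562/145⌋ = 25 − 24 = 1
n=27: ⌊(28·137)/145⌋ − ⌊(27·137)/145⌋ = ⌊3836/145⌋ − ⌊3699/145⌋ = 26 − 25 = 1
n=28: ⌊(29·137)/145⌋ − ⌊(28·137)/145⌋ = ⌊3973/145⌋ − ⌊3836/145⌋ = 27 − 26 = 1
n=29: ⌊(30·137)/145⌋ − ⌊(29·137)/145⌋ = ⌊4110/145⌋ − ⌊3973/145⌋ = 28 − 27 = 1
n=30: ⌊(31·137)/145⌋ − ⌊(30·137)/145⌋ = ⌊4247/145⌋ − ⌊4110/145⌋ = 29 − 28 = 1
n=31: ⌊(32·137)/145⌋ − ⌊(31·137)/145⌋ = ⌊4384/145⌋ − ⌊4247/145⌋ = 30 − 29 = 1
n=32: ⌊(33·137)/145⌋ − ⌊(32·137)/145⌋ = ⌊4521/145⌋ − ⌊4384/145⌋ = 31 − 30 = 1
n=33: ⌊(34·137)/145⌋ − ⌊(33·137)/145⌋ = ⌊4658/145⌋ − ⌊4521/145⌋ = 32 − 31 = 1
n=34: ⌊(35·137)/145⌋ − ⌊(34·137)/145⌋ = ⌊4795/145⌋ − ⌊4658/145⌋ = 33 − 32 = 1
n=35: ⌊(36·137)/145⌋ − ⌊(35·137)/145⌋ = ⌊4932/145⌋ − ⌊4795/145⌋ = 34 − 33 = 1
n=36: ⌊(37·137)/145⌋ − ⌊(36·137)/145⌋ = ⌊5069/145⌋ − ⌊4932/145⌋ = 34 − 34 = 0
n=37: ⌊(38·137)/145⌋ − ⌊(37·137)/145⌋ = ⌊5206/145⌋ − ⌊5069/145⌋ = 35 − 34 = 1
n=38: ⌊(39·137)/145⌋ − ⌊(38·137)/145⌋ = ⌊5343/145⌋ − ⌊5206/145⌋ = 36 − 35 = 1

011111111111111111011111111111111111011


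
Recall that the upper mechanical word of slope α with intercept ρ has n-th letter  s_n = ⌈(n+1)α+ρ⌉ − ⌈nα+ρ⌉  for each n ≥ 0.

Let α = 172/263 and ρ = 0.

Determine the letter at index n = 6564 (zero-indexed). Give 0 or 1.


(n+1)α + ρ = (6565·172) / 263 = 1129180/263
nα + ρ     = (6564·172) / 263 = 1129008/263
⌈1129180/263⌉ = 4294,  ⌈1129008/263⌉ = 4293
s_{6564} = 4294 − 4293 = 1

1


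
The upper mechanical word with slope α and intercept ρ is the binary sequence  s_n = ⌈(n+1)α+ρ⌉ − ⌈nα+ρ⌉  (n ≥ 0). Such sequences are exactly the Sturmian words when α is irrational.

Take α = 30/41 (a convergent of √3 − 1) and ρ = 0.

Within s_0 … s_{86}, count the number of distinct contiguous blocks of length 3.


4

t_n = ⌈(n·30)/41⌉ for n = 0 … 87:
  n=0…9: ⌈0/41⌉=0 ⌈30/41⌉=1 ⌈60/41⌉=2 ⌈90/41⌉=3 ⌈120/41⌉=3 ⌈150/41⌉=4 ⌈180/41⌉=5 ⌈210/41⌉=6 ⌈240/41⌉=6 ⌈270/41⌉=7
  n=10…19: ⌈300/41⌉=8 ⌈330/41⌉=9 ⌈360/41⌉=9 ⌈390/41⌉=10 ⌈420/41⌉=11 ⌈450/41⌉=11 ⌈480/41⌉=12 ⌈510/41⌉=13 ⌈540/41⌉=14 ⌈570/41⌉=14
  n=20…29: ⌈600/41⌉=15 ⌈630/41⌉=16 ⌈660/41⌉=17 ⌈690/41⌉=17 ⌈720/41⌉=18 ⌈750/41⌉=19 ⌈780/41⌉=20 ⌈810/41⌉=20 ⌈840/41⌉=21 ⌈870/41⌉=22
  n=30…39: ⌈900/41⌉=22 ⌈930/41⌉=23 ⌈960/41⌉=24 ⌈990/41⌉=25 ⌈1020/41⌉=25 ⌈1050/41⌉=26 ⌈1080/41⌉=27 ⌈1110/41⌉=28 ⌈1140/41⌉=28 ⌈1170/41⌉=29
  n=40…49: ⌈1200/41⌉=30 ⌈1230/41⌉=30 ⌈1260/41⌉=31 ⌈1290/41⌉=32 ⌈1320/41⌉=33 ⌈1350/41⌉=33 ⌈1380/41⌉=34 ⌈1410/41⌉=35 ⌈1440/41⌉=36 ⌈1470/41⌉=36
  n=50…59: ⌈1500/41⌉=37 ⌈1530/41⌉=38 ⌈1560/41⌉=39 ⌈1590/41⌉=39 ⌈1620/41⌉=40 ⌈1650/41⌉=41 ⌈1680/41⌉=41 ⌈1710/41⌉=42 ⌈1740/41⌉=43 ⌈1770/41⌉=44
  n=60…69: ⌈1800/41⌉=44 ⌈1830/41⌉=45 ⌈1860/41⌉=46 ⌈1890/41⌉=47 ⌈1920/41⌉=47 ⌈1950/41⌉=48 ⌈1980/41⌉=49 ⌈2010/41⌉=50 ⌈2040/41⌉=50 ⌈2070/41⌉=51
  n=70…79: ⌈2100/41⌉=52 ⌈2130/41⌉=52 ⌈2160/41⌉=53 ⌈2190/41⌉=54 ⌈2220/41⌉=55 ⌈2250/41⌉=55 ⌈2280/41⌉=56 ⌈2310/41⌉=57 ⌈2340/41⌉=58 ⌈2370/41⌉=58
  n=80…87: ⌈2400/41⌉=59 ⌈2430/41⌉=60 ⌈2460/41⌉=60 ⌈2490/41⌉=61 ⌈2520/41⌉=62 ⌈2550/41⌉=63 ⌈2580/41⌉=63 ⌈2610/41⌉=64
s_n = t_(n+1) − t_n for n = 0 … 86 gives
prefix = 111011101110110111011101110110111011101101110111011101101110111011101101110111011011101
slide a length-3 window over [0..2] … [84..86] (85 windows); first occurrence of each distinct factor:
  [  0..  2] 111
  [  1..  3] 110
  [  2..  4] 101
  [  3..  5] 011
  (the other 81 windows repeat one of these)
distinct factors: {011, 101, 110, 111}
count = 4  (Sturmian bound for length 3 is 4)


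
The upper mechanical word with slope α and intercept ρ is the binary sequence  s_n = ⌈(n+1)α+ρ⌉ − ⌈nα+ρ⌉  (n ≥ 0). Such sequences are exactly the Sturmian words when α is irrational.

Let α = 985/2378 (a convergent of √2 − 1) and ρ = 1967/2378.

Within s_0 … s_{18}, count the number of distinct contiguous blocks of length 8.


9

t_n = ⌈(n·985+1967)/2378⌉ for n = 0 … 19:
  n=0…9: ⌈1967/2378⌉=1 ⌈2952/2378⌉=2 ⌈3937/2378⌉=2 ⌈4922/2378⌉=3 ⌈5907/2378⌉=3 ⌈6892/2378⌉=3 ⌈7877/2378⌉=4 ⌈8862/2378⌉=4 ⌈9847/2378⌉=5 ⌈10832/2378⌉=5
  n=10…19: ⌈11817/2378⌉=5 ⌈12802/2378⌉=6 ⌈13787/2378⌉=6 ⌈14772/2378⌉=7 ⌈15757/2378⌉=7 ⌈16742/2378⌉=8 ⌈17727/2378⌉=8 ⌈18712/2378⌉=8 ⌈19697/2378⌉=9 ⌈20682/2378⌉=9
s_n = t_(n+1) − t_n for n = 0 … 18 gives
prefix = 1010010100101010010
slide a length-8 window over [0..7] … [11..18] (12 windows); first occurrence of each distinct factor:
  [  0..  7] 10100101
  [  1..  8] 01001010
  [  2..  9] 10010100
  [  3.. 10] 00101001
  [  4.. 11] 01010010
  [  7.. 14] 10010101
  [  8.. 15] 00101010
  [  9.. 16] 01010100
  [ 10.. 17] 10101001
  (the other 3 windows repeat one of these)
distinct factors: {00101001, 00101010, 01001010, 01010010, 01010100, 10010100, 10010101, 10100101, 10101001}
count = 9  (Sturmian bound for length 8 is 9)


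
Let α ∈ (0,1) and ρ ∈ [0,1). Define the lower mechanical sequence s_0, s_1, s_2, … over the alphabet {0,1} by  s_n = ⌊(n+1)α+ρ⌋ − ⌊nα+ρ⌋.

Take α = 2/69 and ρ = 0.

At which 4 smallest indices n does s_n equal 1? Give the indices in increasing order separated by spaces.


34 68 103 137

n=0: ⌊2/69⌋−⌊0/69⌋ = 0−0 = 0
n=1: ⌊4/69⌋−⌊2/69⌋ = 0−0 = 0
  …
n=34: ⌊70/69⌋−⌊68/69⌋ = 1−0 = 1  ← one
n=35: ⌊72/69⌋−⌊70/69⌋ = 1−1 = 0
n=36: ⌊74/69⌋−⌊72/69⌋ = 1−1 = 0
  …
n=68: ⌊138/69⌋−⌊136/69⌋ = 2−1 = 1  ← one
n=69: ⌊140/69⌋−⌊138/69⌋ = 2−2 = 0
n=70: ⌊142/69⌋−⌊140/69⌋ = 2−2 = 0
  …
n=103: ⌊208/69⌋−⌊206/69⌋ = 3−2 = 1  ← one
n=104: ⌊210/69⌋−⌊208/69⌋ = 3−3 = 0
n=105: ⌊212/69⌋−⌊210/69⌋ = 3−3 = 0
  …
n=137: ⌊276/69⌋−⌊274/69⌋ = 4−3 = 1  ← one
positions of the first 4 ones: 34 68 103 137


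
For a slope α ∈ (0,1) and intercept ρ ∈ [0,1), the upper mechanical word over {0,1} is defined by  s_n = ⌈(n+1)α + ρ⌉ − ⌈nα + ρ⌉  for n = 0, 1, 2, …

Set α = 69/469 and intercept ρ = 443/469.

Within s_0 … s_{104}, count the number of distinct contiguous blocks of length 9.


10

t_n = ⌈(n·69+443)/469⌉ for n = 0 … 105:
  n=0…9: ⌈443/469⌉=1 ⌈512/469⌉=2 ⌈581/469⌉=2 ⌈650/469⌉=2 ⌈719/469⌉=2 ⌈788/469⌉=2 ⌈857/469⌉=2 ⌈926/469⌉=2 ⌈995/469⌉=3 ⌈1064/469⌉=3
  n=10…19: ⌈1133/469⌉=3 ⌈1202/469⌉=3 ⌈1271/469⌉=3 ⌈1340/469⌉=3 ⌈1409/469⌉=4 ⌈1478/469⌉=4 ⌈1547/469⌉=4 ⌈1616/469⌉=4 ⌈1685/469⌉=4 ⌈1754/469⌉=4
  n=20…29: ⌈1823/469⌉=4 ⌈1892/469⌉=5 ⌈1961/469⌉=5 ⌈2030/469⌉=5 ⌈2099/469⌉=5 ⌈2168/469⌉=5 ⌈2237/469⌉=5 ⌈2306/469⌉=5 ⌈2375/469⌉=6 ⌈2444/469⌉=6
  n=30…39: ⌈2513/469⌉=6 ⌈2582/469⌉=6 ⌈2651/469⌉=6 ⌈2720/469⌉=6 ⌈2789/469⌉=6 ⌈2858/469⌉=7 ⌈2927/469⌉=7 ⌈2996/469⌉=7 ⌈3065/469⌉=7 ⌈3134/469⌉=7
  n=40…49: ⌈3203/469⌉=7 ⌈3272/469⌉=7 ⌈3341/469⌉=8 ⌈3410/469⌉=8 ⌈3479/469⌉=8 ⌈3548/469⌉=8 ⌈3617/469⌉=8 ⌈3686/469⌉=8 ⌈3755/469⌉=9 ⌈3824/469⌉=9
  n=50…59: ⌈3893/469⌉=9 ⌈3962/469⌉=9 ⌈4031/469⌉=9 ⌈4100/469⌉=9 ⌈4169/469⌉=9 ⌈4238/469⌉=10 ⌈4307/469⌉=10 ⌈4376/469⌉=10 ⌈4445/469⌉=10 ⌈4514/469⌉=10
  n=60…69: ⌈4583/469⌉=10 ⌈4652/469⌉=10 ⌈4721/469⌉=11 ⌈4790/469⌉=11 ⌈4859/469⌉=11 ⌈4928/469⌉=11 ⌈4997/469⌉=11 ⌈5066/469⌉=11 ⌈5135/469⌉=11 ⌈5204/469⌉=12
  n=70…79: ⌈5273/469⌉=12 ⌈5342/469⌉=12 ⌈5411/469⌉=12 ⌈5480/469⌉=12 ⌈5549/469⌉=12 ⌈5618/469⌉=12 ⌈5687/469⌉=13 ⌈5756/469⌉=13 ⌈5825/469⌉=13 ⌈5894/469⌉=13
  n=80…89: ⌈5963/469⌉=13 ⌈6032/469⌉=13 ⌈6101/469⌉=14 ⌈6170/469⌉=14 ⌈6239/469⌉=14 ⌈6308/469⌉=14 ⌈6377/469⌉=14 ⌈6446/469⌉=14 ⌈6515/469⌉=14 ⌈6584/469⌉=15
  n=90…99: ⌈6653/469⌉=15 ⌈6722/469⌉=15 ⌈6791/469⌉=15 ⌈6860/469⌉=15 ⌈6929/469⌉=15 ⌈6998/469⌉=15 ⌈7067/469⌉=16 ⌈7136/469⌉=16 ⌈7205/469⌉=16 ⌈7274/469⌉=16
  n=100…105: ⌈7343/469⌉=16 ⌈7412/469⌉=16 ⌈7481/469⌉=16 ⌈7550/469⌉=17 ⌈7619/469⌉=17 ⌈7688/469⌉=17
s_n = t_(n+1) − t_n for n = 0 … 104 gives
prefix = 100000010000010000001000000100000010000001000001000000100000010000001000000100000100000010000001000000100
slide a length-9 window over [0..8] … [96..104] (97 windows); first occurrence of each distinct factor:
  [  0..  8] 100000010
  [  1..  9] 000000100
  [  2.. 10] 000001000
  [  3.. 11] 000010000
  [  4.. 12] 000100000
  [  5.. 13] 001000001
  [  6.. 14] 010000010
  [  7.. 15] 100000100
  [ 11.. 19] 001000000
  [ 12.. 20] 010000001
  (the other 87 windows repeat one of these)
distinct factors: {000000100, 000001000, 000010000, 000100000, 001000000, 001000001, 010000001, 010000010, 100000010, 100000100}
count = 10  (Sturmian bound for length 9 is 10)


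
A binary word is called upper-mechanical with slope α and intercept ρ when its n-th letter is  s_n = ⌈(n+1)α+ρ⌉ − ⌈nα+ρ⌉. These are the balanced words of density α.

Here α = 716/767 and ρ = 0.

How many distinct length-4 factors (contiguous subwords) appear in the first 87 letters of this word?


5

t_n = ⌈(n·716)/767⌉ for n = 0 … 87:
  n=0…9: ⌈0/767⌉=0 ⌈716/767⌉=1 ⌈1432/767⌉=2 ⌈2148/767⌉=3 ⌈2864/767⌉=4 ⌈3580/767⌉=5 ⌈4296/767⌉=6 ⌈5012/767⌉=7 ⌈5728/767⌉=8 ⌈6444/767⌉=9
  n=10…19: ⌈7160/767⌉=10 ⌈7876/767⌉=11 ⌈8592/767⌉=12 ⌈9308/767⌉=13 ⌈10024/767⌉=14 ⌈10740/767⌉=15 ⌈11456/767⌉=15 ⌈12172/767⌉=16 ⌈12888/767⌉=17 ⌈13604/767⌉=18
  n=20…29: ⌈14320/767⌉=19 ⌈15036/767⌉=20 ⌈15752/767⌉=21 ⌈16468/767⌉=22 ⌈17184/767⌉=23 ⌈17900/767⌉=24 ⌈18616/767⌉=25 ⌈19332/767⌉=26 ⌈20048/767⌉=27 ⌈20764/767⌉=28
  n=30…39: ⌈21480/767⌉=29 ⌈22196/767⌉=29 ⌈22912/767⌉=30 ⌈23628/767⌉=31 ⌈24344/767⌉=32 ⌈25060/767⌉=33 ⌈25776/767⌉=34 ⌈26492/767⌉=35 ⌈27208/767⌉=36 ⌈27924/767⌉=37
  n=40…49: ⌈28640/767⌉=38 ⌈29356/767⌉=39 ⌈30072/767⌉=40 ⌈30788/767⌉=41 ⌈31504/767⌉=42 ⌈32220/767⌉=43 ⌈32936/767⌉=43 ⌈33652/767⌉=44 ⌈34368/767⌉=45 ⌈35084/767⌉=46
  n=50…59: ⌈35800/767⌉=47 ⌈36516/767⌉=48 ⌈37232/767⌉=49 ⌈37948/767⌉=50 ⌈38664/767⌉=51 ⌈39380/767⌉=52 ⌈40096/767⌉=53 ⌈40812/767⌉=54 ⌈41528/767⌉=55 ⌈42244/767⌉=56
  n=60…69: ⌈42960/767⌉=57 ⌈43676/767⌉=57 ⌈44392/767⌉=58 ⌈45108/767⌉=59 ⌈45824/767⌉=60 ⌈46540/767⌉=61 ⌈47256/767⌉=62 ⌈47972/767⌉=63 ⌈48688/767⌉=64 ⌈49404/767⌉=65
  n=70…79: ⌈50120/767⌉=66 ⌈50836/767⌉=67 ⌈51552/767⌉=68 ⌈52268/767⌉=69 ⌈52984/767⌉=70 ⌈53700/767⌉=71 ⌈54416/767⌉=71 ⌈55132/767⌉=72 ⌈55848/767⌉=73 ⌈56564/767⌉=74
  n=80…87: ⌈57280/767⌉=75 ⌈57996/767⌉=76 ⌈58712/767⌉=77 ⌈59428/767⌉=78 ⌈60144/767⌉=79 ⌈60860/767⌉=80 ⌈61576/767⌉=81 ⌈62292/767⌉=82
s_n = t_(n+1) − t_n for n = 0 … 86 gives
prefix = 111111111111111011111111111111011111111111111011111111111111011111111111111011111111111
slide a length-4 window over [0..3] … [83..86] (84 windows); first occurrence of each distinct factor:
  [  0..  3] 1111
  [ 12.. 15] 1110
  [ 13.. 16] 1101
  [ 14.. 17] 1011
  [ 15.. 18] 0111
  (the other 79 windows repeat one of these)
distinct factors: {0111, 1011, 1101, 1110, 1111}
count = 5  (Sturmian bound for length 4 is 5)


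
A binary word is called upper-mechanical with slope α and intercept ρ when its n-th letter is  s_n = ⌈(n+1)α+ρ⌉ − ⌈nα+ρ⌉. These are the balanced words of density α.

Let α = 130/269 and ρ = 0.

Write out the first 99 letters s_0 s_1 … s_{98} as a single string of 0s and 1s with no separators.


n=0: ⌈(1·130)/269⌉ − ⌈(0·130)/269⌉ = ⌈130/269⌉ − ⌈0/269⌉ = 1 − 0 = 1
n=1: ⌈(2·130)/269⌉ − ⌈(1·130)/269⌉ = ⌈260/269⌉ − ⌈130/269⌉ = 1 − 1 = 0
n=2: ⌈(3·130)/269⌉ − ⌈(2·130)/269⌉ = ⌈390/269⌉ − ⌈260/269⌉ = 2 − 1 = 1
n=3: ⌈(4·130)/269⌉ − ⌈(3·130)/269⌉ = ⌈520/269⌉ − ⌈390/269⌉ = 2 − 2 = 0
n=4: ⌈(5·130)/269⌉ − ⌈(4·130)/269⌉ = ⌈650/269⌉ − ⌈520/269⌉ = 3 − 2 = 1
n=5: ⌈(6·130)/269⌉ − ⌈(5·130)/269⌉ = ⌈780/269⌉ − ⌈650/269⌉ = 3 − 3 = 0
n=6: ⌈(7·130)/269⌉ − ⌈(6·130)/269⌉ = ⌈910/269⌉ − ⌈780/269⌉ = 4 − 3 = 1
n=7: ⌈(8·130)/269⌉ − ⌈(7·130)/269⌉ = ⌈1040/269⌉ − ⌈910/269⌉ = 4 − 4 = 0
n=8: ⌈(9·130)/269⌉ − ⌈(8·130)/269⌉ = ⌈1170/269⌉ − ⌈1040/269⌉ = 5 − 4 = 1
n=9: ⌈(10·130)/269⌉ − ⌈(9·130)/269⌉ = ⌈1300/269⌉ − ⌈1170/269⌉ = 5 − 5 = 0
n=10: ⌈(11·130)/269⌉ − ⌈(10·130)/269⌉ = ⌈1430/269⌉ − ⌈1300/269⌉ = 6 − 5 = 1
n=11: ⌈(12·130)/269⌉ − ⌈(11·130)/269⌉ = ⌈1560/269⌉ − ⌈1430/269⌉ = 6 − 6 = 0
n=12: ⌈(13·130)/269⌉ − ⌈(12·130)/269⌉ = ⌈1690/269⌉ − ⌈1560/269⌉ = 7 − 6 = 1
n=13: ⌈(14·130)/269⌉ − ⌈(13·130)/269⌉ = ⌈1820/269⌉ − ⌈1690/269⌉ = 7 − 7 = 0
n=14: ⌈(15·130)/269⌉ − ⌈(14·130)/269⌉ = ⌈1950/269⌉ − ⌈1820/269⌉ = 8 − 7 = 1
n=15: ⌈(16·130)/269⌉ − ⌈(15·130)/269⌉ = ⌈2080/269⌉ − ⌈1950/269⌉ = 8 − 8 = 0
n=16: ⌈(17·130)/269⌉ − ⌈(16·130)/269⌉ = ⌈2210/269⌉ − ⌈2080/269⌉ = 9 − 8 = 1
n=17: ⌈(18·130)/269⌉ − ⌈(17·130)/269⌉ = ⌈2340/269⌉ − ⌈2210/269⌉ = 9 − 9 = 0
n=18: ⌈(19·130)/269⌉ − ⌈(18·130)/269⌉ = ⌈2470/269⌉ − ⌈2340/269⌉ = 10 − 9 = 1
n=19: ⌈(20·130)/269⌉ − ⌈(19·130)/269⌉ = ⌈2600/269⌉ − ⌈2470/269⌉ = 10 − 10 = 0
n=20: ⌈(21·130)/269⌉ − ⌈(20·130)/269⌉ = ⌈2730/269⌉ − ⌈2600/269⌉ = 11 − 10 = 1
n=21: ⌈(22·130)/269⌉ − ⌈(21·130)/269⌉ = ⌈2860/269⌉ − ⌈2730/269⌉ = 11 − 11 = 0
n=22: ⌈(23·130)/269⌉ − ⌈(22·130)/269⌉ = ⌈2990/269⌉ − ⌈2860/269⌉ = 12 − 11 = 1
n=23: ⌈(24·130)/269⌉ − ⌈(23·130)/269⌉ = ⌈3120/269⌉ − ⌈2990/269⌉ = 12 − 12 = 0
n=24: ⌈(25·130)/269⌉ − ⌈(24·130)/269⌉ = ⌈3250/269⌉ − ⌈3120/269⌉ = 13 − 12 = 1
n=25: ⌈(26·130)/269⌉ − ⌈(25·130)/269⌉ = ⌈3380/269⌉ − ⌈3250/269⌉ = 13 − 13 = 0
n=26: ⌈(27·130)/269⌉ − ⌈(26·130)/269⌉ = ⌈3510/269⌉ − ⌈3380/269⌉ = 14 − 13 = 1
n=27: ⌈(28·130)/269⌉ − ⌈(27·130)/269⌉ = ⌈3640/269⌉ − ⌈3510/269⌉ = 14 − 14 = 0
n=28: ⌈(29·130)/269⌉ − ⌈(28·130)/269⌉ = ⌈3770/269⌉ − ⌈3640/269⌉ = 15 − 14 = 1
n=29: ⌈(30·130)/269⌉ − ⌈(29·130)/269⌉ = ⌈3900/269⌉ − ⌈3770/269⌉ = 15 − 15 = 0
n=30: ⌈(31·130)/269⌉ − ⌈(30·130)/269⌉ = ⌈4030/269⌉ − ⌈3900/269⌉ = 15 − 15 = 0
n=31: ⌈(32·130)/269⌉ − ⌈(31·130)/269⌉ = ⌈4160/269⌉ − ⌈4030/269⌉ = 16 − 15 = 1
n=32: ⌈(33·130)/269⌉ − ⌈(32·130)/269⌉ = ⌈4290/269⌉ − ⌈4160/269⌉ = 16 − 16 = 0
n=33: ⌈(34·130)/269⌉ − ⌈(33·130)/269⌉ = ⌈4420/269⌉ − ⌈4290/269⌉ = 17 − 16 = 1
n=34: ⌈(35·130)/269⌉ − ⌈(34·130)/269⌉ = ⌈4550/269⌉ − ⌈4420/269⌉ = 17 − 17 = 0
n=35: ⌈(36·130)/269⌉ − ⌈(35·130)/269⌉ = ⌈4680/269⌉ − ⌈4550/269⌉ = 18 − 17 = 1
n=36: ⌈(37·130)/269⌉ − ⌈(36·130)/269⌉ = ⌈4810/269⌉ − ⌈4680/269⌉ = 18 − 18 = 0
n=37: ⌈(38·130)/269⌉ − ⌈(37·130)/269⌉ = ⌈4940/269⌉ − ⌈4810/269⌉ = 19 − 18 = 1
n=38: ⌈(39·130)/269⌉ − ⌈(38·130)/269⌉ = ⌈5070/269⌉ − ⌈4940/269⌉ = 19 − 19 = 0
n=39: ⌈(40·130)/269⌉ − ⌈(39·130)/269⌉ = ⌈5200/269⌉ − ⌈5070/269⌉ = 20 − 19 = 1
n=40: ⌈(41·130)/269⌉ − ⌈(40·130)/269⌉ = ⌈5330/269⌉ − ⌈5200/269⌉ = 20 − 20 = 0
n=41: ⌈(42·130)/269⌉ − ⌈(41·130)/269⌉ = ⌈5460/269⌉ − ⌈5330/269⌉ = 21 − 20 = 1
n=42: ⌈(43·130)/269⌉ − ⌈(42·130)/269⌉ = ⌈5590/269⌉ − ⌈5460/269⌉ = 21 − 21 = 0
n=43: ⌈(44·130)/269⌉ − ⌈(43·130)/269⌉ = ⌈5720/269⌉ − ⌈5590/269⌉ = 22 − 21 = 1
n=44: ⌈(45·130)/269⌉ − ⌈(44·130)/269⌉ = ⌈5850/269⌉ − ⌈5720/269⌉ = 22 − 22 = 0
n=45: ⌈(46·130)/269⌉ − ⌈(45·130)/269⌉ = ⌈5980/269⌉ − ⌈5850/269⌉ = 23 − 22 = 1
n=46: ⌈(47·130)/269⌉ − ⌈(46·130)/269⌉ = ⌈6110/269⌉ − ⌈5980/269⌉ = 23 − 23 = 0
n=47: ⌈(48·130)/269⌉ − ⌈(47·130)/269⌉ = ⌈6240/269⌉ − ⌈6110/269⌉ = 24 − 23 = 1
n=48: ⌈(49·130)/269⌉ − ⌈(48·130)/269⌉ = ⌈6370/269⌉ − ⌈6240/269⌉ = 24 − 24 = 0
n=49: ⌈(50·130)/269⌉ − ⌈(49·130)/269⌉ = ⌈6500/269⌉ − ⌈6370/269⌉ = 25 − 24 = 1
n=50: ⌈(51·130)/269⌉ − ⌈(50·130)/269⌉ = ⌈6630/269⌉ − ⌈6500/269⌉ = 25 − 25 = 0
n=51: ⌈(52·130)/269⌉ − ⌈(51·130)/269⌉ = ⌈6760/269⌉ − ⌈6630/269⌉ = 26 − 25 = 1
n=52: ⌈(53·130)/269⌉ − ⌈(52·130)/269⌉ = ⌈6890/269⌉ − ⌈6760/269⌉ = 26 − 26 = 0
n=53: ⌈(54·130)/269⌉ − ⌈(53·130)/269⌉ = ⌈7020/269⌉ − ⌈6890/269⌉ = 27 − 26 = 1
n=54: ⌈(55·130)/269⌉ − ⌈(54·130)/269⌉ = ⌈7150/269⌉ − ⌈7020/269⌉ = 27 − 27 = 0
n=55: ⌈(56·130)/269⌉ − ⌈(55·130)/269⌉ = ⌈7280/269⌉ − ⌈7150/269⌉ = 28 − 27 = 1
n=56: ⌈(57·130)/269⌉ − ⌈(56·130)/269⌉ = ⌈7410/269⌉ − ⌈7280/269⌉ = 28 − 28 = 0
n=57: ⌈(58·130)/269⌉ − ⌈(57·130)/269⌉ = ⌈7540/269⌉ − ⌈7410/269⌉ = 29 − 28 = 1
n=58: ⌈(59·130)/269⌉ − ⌈(58·130)/269⌉ = ⌈7670/269⌉ − ⌈7540/269⌉ = 29 − 29 = 0
n=59: ⌈(60·130)/269⌉ − ⌈(59·130)/269⌉ = ⌈7800/269⌉ − ⌈7670/269⌉ = 29 − 29 = 0
n=60: ⌈(61·130)/269⌉ − ⌈(60·130)/269⌉ = ⌈7930/269⌉ − ⌈7800/269⌉ = 30 − 29 = 1
n=61: ⌈(62·130)/269⌉ − ⌈(61·130)/269⌉ = ⌈8060/269⌉ − ⌈7930/269⌉ = 30 − 30 = 0
n=62: ⌈(63·130)/269⌉ − ⌈(62·130)/269⌉ = ⌈8190/269⌉ − ⌈8060/269⌉ = 31 − 30 = 1
n=63: ⌈(64·130)/269⌉ − ⌈(63·130)/269⌉ = ⌈8320/269⌉ − ⌈8190/269⌉ = 31 − 31 = 0
n=64: ⌈(65·130)/269⌉ − ⌈(64·130)/269⌉ = ⌈8450/269⌉ − ⌈8320/269⌉ = 32 − 31 = 1
n=65: ⌈(66·130)/269⌉ − ⌈(65·130)/269⌉ = ⌈8580/269⌉ − ⌈8450/269⌉ = 32 − 32 = 0
n=66: ⌈(67·130)/269⌉ − ⌈(66·130)/269⌉ = ⌈8710/269⌉ − ⌈8580/269⌉ = 33 − 32 = 1
n=67: ⌈(68·130)/269⌉ − ⌈(67·130)/269⌉ = ⌈8840/269⌉ − ⌈8710/269⌉ = 33 − 33 = 0
n=68: ⌈(69·130)/269⌉ − ⌈(68·130)/269⌉ = ⌈8970/269⌉ − ⌈8840/269⌉ = 34 − 33 = 1
n=69: ⌈(70·130)/269⌉ − ⌈(69·130)/269⌉ = ⌈9100/269⌉ − ⌈8970/269⌉ = 34 − 34 = 0
n=70: ⌈(71·130)/269⌉ − ⌈(70·130)/269⌉ = ⌈9230/269⌉ − ⌈9100/269⌉ = 35 − 34 = 1
n=71: ⌈(72·130)/269⌉ − ⌈(71·130)/269⌉ = ⌈9360/269⌉ − ⌈9230/269⌉ = 35 − 35 = 0
n=72: ⌈(73·130)/269⌉ − ⌈(72·130)/269⌉ = ⌈9490/269⌉ − ⌈9360/269⌉ = 36 − 35 = 1
n=73: ⌈(74·130)/269⌉ − ⌈(73·130)/269⌉ = ⌈9620/269⌉ − ⌈9490/269⌉ = 36 − 36 = 0
n=74: ⌈(75·130)/269⌉ − ⌈(74·130)/269⌉ = ⌈9750/269⌉ − ⌈9620/269⌉ = 37 − 36 = 1
n=75: ⌈(76·130)/269⌉ − ⌈(75·130)/269⌉ = ⌈9880/269⌉ − ⌈9750/269⌉ = 37 − 37 = 0
n=76: ⌈(77·130)/269⌉ − ⌈(76·130)/269⌉ = ⌈10010/269⌉ − ⌈9880/269⌉ = 38 − 37 = 1
n=77: ⌈(78·130)/269⌉ − ⌈(77·130)/269⌉ = ⌈10140/269⌉ − ⌈10010/269⌉ = 38 − 38 = 0
n=78: ⌈(79·130)/269⌉ − ⌈(78·130)/269⌉ = ⌈10270/269⌉ − ⌈10140/269⌉ = 39 − 38 = 1
n=79: ⌈(80·130)/269⌉ − ⌈(79·130)/269⌉ = ⌈10400/269⌉ − ⌈10270/269⌉ = 39 − 39 = 0
n=80: ⌈(81·130)/269⌉ − ⌈(80·130)/269⌉ = ⌈10530/269⌉ − ⌈10400/269⌉ = 40 − 39 = 1
n=81: ⌈(82·130)/269⌉ − ⌈(81·130)/269⌉ = ⌈10660/269⌉ − ⌈10530/269⌉ = 40 − 40 = 0
n=82: ⌈(83·130)/269⌉ − ⌈(82·130)/269⌉ = ⌈10790/269⌉ − ⌈10660/269⌉ = 41 − 40 = 1
n=83: ⌈(84·130)/269⌉ − ⌈(83·130)/269⌉ = ⌈10920/269⌉ − ⌈10790/269⌉ = 41 − 41 = 0
n=84: ⌈(85·130)/269⌉ − ⌈(84·130)/269⌉ = ⌈11050/269⌉ − ⌈10920/269⌉ = 42 − 41 = 1
n=85: ⌈(86·130)/269⌉ − ⌈(85·130)/269⌉ = ⌈11180/269⌉ − ⌈11050/269⌉ = 42 − 42 = 0
n=86: ⌈(87·130)/269⌉ − ⌈(86·130)/269⌉ = ⌈11310/269⌉ − ⌈11180/269⌉ = 43 − 42 = 1
n=87: ⌈(88·130)/269⌉ − ⌈(87·130)/269⌉ = ⌈11440/269⌉ − ⌈11310/269⌉ = 43 − 43 = 0
n=88: ⌈(89·130)/269⌉ − ⌈(88·130)/269⌉ = ⌈11570/269⌉ − ⌈11440/269⌉ = 44 − 43 = 1
n=89: ⌈(90·130)/269⌉ − ⌈(89·130)/269⌉ = ⌈11700/269⌉ − ⌈11570/269⌉ = 44 − 44 = 0
n=90: ⌈(91·130)/269⌉ − ⌈(90·130)/269⌉ = ⌈11830/269⌉ − ⌈11700/269⌉ = 44 − 44 = 0
n=91: ⌈(92·130)/269⌉ − ⌈(91·130)/269⌉ = ⌈11960/269⌉ − ⌈11830/269⌉ = 45 − 44 = 1
n=92: ⌈(93·130)/269⌉ − ⌈(92·130)/269⌉ = ⌈12090/269⌉ − ⌈11960/269⌉ = 45 − 45 = 0
n=93: ⌈(94·130)/269⌉ − ⌈(93·130)/269⌉ = ⌈12220/269⌉ − ⌈12090/269⌉ = 46 − 45 = 1
n=94: ⌈(95·130)/269⌉ − ⌈(94·130)/269⌉ = ⌈12350/269⌉ − ⌈12220/269⌉ = 46 − 46 = 0
n=95: ⌈(96·130)/269⌉ − ⌈(95·130)/269⌉ = ⌈12480/269⌉ − ⌈12350/269⌉ = 47 − 46 = 1
n=96: ⌈(97·130)/269⌉ − ⌈(96·130)/269⌉ = ⌈12610/269⌉ − ⌈12480/269⌉ = 47 − 47 = 0
n=97: ⌈(98·130)/269⌉ − ⌈(97·130)/269⌉ = ⌈12740/269⌉ − ⌈12610/269⌉ = 48 − 47 = 1
n=98: ⌈(99·130)/269⌉ − ⌈(98·130)/269⌉ = ⌈12870/269⌉ − ⌈12740/269⌉ = 48 − 48 = 0

101010101010101010101010101010010101010101010101010101010100101010101010101010101010101010010101010


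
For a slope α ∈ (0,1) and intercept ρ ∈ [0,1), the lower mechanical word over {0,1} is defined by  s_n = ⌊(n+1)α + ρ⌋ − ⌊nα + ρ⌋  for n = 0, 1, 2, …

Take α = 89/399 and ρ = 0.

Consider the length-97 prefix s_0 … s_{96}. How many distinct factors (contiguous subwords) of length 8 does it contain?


t_n = ⌊(n·89)/399⌋ for n = 0 … 97:
  n=0…9: ⌊0/399⌋=0 ⌊89/399⌋=0 ⌊178/399⌋=0 ⌊267/399⌋=0 ⌊356/399⌋=0 ⌊445/399⌋=1 ⌊534/399⌋=1 ⌊623/399⌋=1 ⌊712/399⌋=1 ⌊801/399⌋=2
  n=10…19: ⌊890/399⌋=2 ⌊979/399⌋=2 ⌊1068/399⌋=2 ⌊1157/399⌋=2 ⌊1246/399⌋=3 ⌊1335/399⌋=3 ⌊1424/399⌋=3 ⌊1513/399⌋=3 ⌊1602/399⌋=4 ⌊1691/399⌋=4
  n=20…29: ⌊1780/399⌋=4 ⌊1869/399⌋=4 ⌊1958/399⌋=4 ⌊2047/399⌋=5 ⌊2136/399⌋=5 ⌊2225/399⌋=5 ⌊2314/399⌋=5 ⌊2403/399⌋=6 ⌊2492/399⌋=6 ⌊2581/399⌋=6
  n=30…39: ⌊2670/399⌋=6 ⌊2759/399⌋=6 ⌊2848/399⌋=7 ⌊2937/399⌋=7 ⌊3026/399⌋=7 ⌊3115/399⌋=7 ⌊3204/399⌋=8 ⌊3293/399⌋=8 ⌊3382/399⌋=8 ⌊3471/399⌋=8
  n=40…49: ⌊3560/399⌋=8 ⌊3649/399⌋=9 ⌊3738/399⌋=9 ⌊3827/399⌋=9 ⌊3916/399⌋=9 ⌊4005/399⌋=10 ⌊4094/399⌋=10 ⌊4183/399⌋=10 ⌊4272/399⌋=10 ⌊4361/399⌋=10
  n=50…59: ⌊4450/399⌋=11 ⌊4539/399⌋=11 ⌊4628/399⌋=11 ⌊4717/399⌋=11 ⌊4806/399⌋=12 ⌊4895/399⌋=12 ⌊4984/399⌋=12 ⌊5073/399⌋=12 ⌊5162/399⌋=12 ⌊5251/399⌋=13
  n=60…69: ⌊5340/399⌋=13 ⌊5429/399⌋=13 ⌊5518/399⌋=13 ⌊5607/399⌋=14 ⌊5696/399⌋=14 ⌊5785/399⌋=14 ⌊5874/399⌋=14 ⌊5963/399⌋=14 ⌊6052/399⌋=15 ⌊6141/399⌋=15
  n=70…79: ⌊6230/399⌋=15 ⌊6319/399⌋=15 ⌊6408/399⌋=16 ⌊6497/399⌋=16 ⌊6586/399⌋=16 ⌊6675/399⌋=16 ⌊6764/399⌋=16 ⌊6853/399⌋=17 ⌊6942/399⌋=17 ⌊7031/399⌋=17
  n=80…89: ⌊7120/399⌋=17 ⌊7209/399⌋=18 ⌊7298/399⌋=18 ⌊7387/399⌋=18 ⌊7476/399⌋=18 ⌊7565/399⌋=18 ⌊7654/399⌋=19 ⌊7743/399⌋=19 ⌊7832/399⌋=19 ⌊7921/399⌋=19
  n=90…97: ⌊8010/399⌋=20 ⌊8099/399⌋=20 ⌊8188/399⌋=20 ⌊8277/399⌋=20 ⌊8366/399⌋=20 ⌊8455/399⌋=21 ⌊8544/399⌋=21 ⌊8633/399⌋=21
s_n = t_(n+1) − t_n for n = 0 … 96 gives
prefix = 0000100010000100010000100010000100010000100010000100010000100010000100010000100010000100010000100
slide a length-8 window over [0..7] … [89..96] (90 windows); first occurrence of each distinct factor:
  [  0..  7] 00001000
  [  1..  8] 00010001
  [  2..  9] 00100010
  [  3.. 10] 01000100
  [  4.. 11] 10001000
  [  5.. 12] 00010000
  [  6.. 13] 00100001
  [  7.. 14] 01000010
  [  8.. 15] 10000100
  (the other 81 windows repeat one of these)
distinct factors: {00001000, 00010000, 00010001, 00100001, 00100010, 01000010, 01000100, 10000100, 10001000}
count = 9  (Sturmian bound for length 8 is 9)

9


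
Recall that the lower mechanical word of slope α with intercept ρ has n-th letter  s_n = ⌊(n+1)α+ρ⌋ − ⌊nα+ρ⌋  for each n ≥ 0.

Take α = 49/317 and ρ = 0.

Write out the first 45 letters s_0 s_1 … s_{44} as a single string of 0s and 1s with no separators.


000000100000100000010000010000001000001000000

n=0: ⌊(1·49)/317⌋ − ⌊(0·49)/317⌋ = ⌊49/317⌋ − ⌊0/317⌋ = 0 − 0 = 0
n=1: ⌊(2·49)/317⌋ − ⌊(1·49)/317⌋ = ⌊98/317⌋ − ⌊49/317⌋ = 0 − 0 = 0
n=2: ⌊(3·49)/317⌋ − ⌊(2·49)/317⌋ = ⌊147/317⌋ − ⌊98/317⌋ = 0 − 0 = 0
n=3: ⌊(4·49)/317⌋ − ⌊(3·49)/317⌋ = ⌊196/317⌋ − ⌊147/317⌋ = 0 − 0 = 0
n=4: ⌊(5·49)/317⌋ − ⌊(4·49)/317⌋ = ⌊245/317⌋ − ⌊196/317⌋ = 0 − 0 = 0
n=5: ⌊(6·49)/317⌋ − ⌊(5·49)/317⌋ = ⌊294/317⌋ − ⌊245/317⌋ = 0 − 0 = 0
n=6: ⌊(7·49)/317⌋ − ⌊(6·49)/317⌋ = ⌊343/317⌋ − ⌊294/317⌋ = 1 − 0 = 1
n=7: ⌊(8·49)/317⌋ − ⌊(7·49)/317⌋ = ⌊392/317⌋ − ⌊343/317⌋ = 1 − 1 = 0
n=8: ⌊(9·49)/317⌋ − ⌊(8·49)/317⌋ = ⌊441/317⌋ − ⌊392/317⌋ = 1 − 1 = 0
n=9: ⌊(10·49)/317⌋ − ⌊(9·49)/317⌋ = ⌊490/317⌋ − ⌊441/317⌋ = 1 − 1 = 0
n=10: ⌊(11·49)/317⌋ − ⌊(10·49)/317⌋ = ⌊539/317⌋ − ⌊490/317⌋ = 1 − 1 = 0
n=11: ⌊(12·49)/317⌋ − ⌊(11·49)/317⌋ = ⌊588/317⌋ − ⌊539/317⌋ = 1 − 1 = 0
n=12: ⌊(13·49)/317⌋ − ⌊(12·49)/317⌋ = ⌊637/317⌋ − ⌊588/317⌋ = 2 − 1 = 1
n=13: ⌊(14·49)/317⌋ − ⌊(13·49)/317⌋ = ⌊686/317⌋ − ⌊637/317⌋ = 2 − 2 = 0
n=14: ⌊(15·49)/317⌋ − ⌊(14·49)/317⌋ = ⌊735/317⌋ − ⌊686/317⌋ = 2 − 2 = 0
n=15: ⌊(16·49)/317⌋ − ⌊(15·49)/317⌋ = ⌊784/317⌋ − ⌊735/317⌋ = 2 − 2 = 0
n=16: ⌊(17·49)/317⌋ − ⌊(16·49)/317⌋ = ⌊833/317⌋ − ⌊784/317⌋ = 2 − 2 = 0
n=17: ⌊(18·49)/317⌋ − ⌊(17·49)/317⌋ = ⌊882/317⌋ − ⌊833/317⌋ = 2 − 2 = 0
n=18: ⌊(19·49)/317⌋ − ⌊(18·49)/317⌋ = ⌊931/317⌋ − ⌊882/317⌋ = 2 − 2 = 0
n=19: ⌊(20·49)/317⌋ − ⌊(19·49)/317⌋ = ⌊980/317⌋ − ⌊931/317⌋ = 3 − 2 = 1
n=20: ⌊(21·49)/317⌋ − ⌊(20·49)/317⌋ = ⌊1029/317⌋ − ⌊980/317⌋ = 3 − 3 = 0
n=21: ⌊(22·49)/317⌋ − ⌊(21·49)/317⌋ = ⌊1078/317⌋ − ⌊1029/317⌋ = 3 − 3 = 0
n=22: ⌊(23·49)/317⌋ − ⌊(22·49)/317⌋ = ⌊1127/317⌋ − ⌊1078/317⌋ = 3 − 3 = 0
n=23: ⌊(24·49)/317⌋ − ⌊(23·49)/317⌋ = ⌊1176/317⌋ − ⌊1127/317⌋ = 3 − 3 = 0
n=24: ⌊(25·49)/317⌋ − ⌊(24·49)/317⌋ = ⌊1225/317⌋ − ⌊1176/317⌋ = 3 − 3 = 0
n=25: ⌊(26·49)/317⌋ − ⌊(25·49)/317⌋ = ⌊1274/317⌋ − ⌊1225/317⌋ = 4 − 3 = 1
n=26: ⌊(27·49)/317⌋ − ⌊(26·49)/317⌋ = ⌊1323/317⌋ − ⌊1274/317⌋ = 4 − 4 = 0
n=27: ⌊(28·49)/317⌋ − ⌊(27·49)/317⌋ = ⌊1372/317⌋ − ⌊1323/317⌋ = 4 − 4 = 0
n=28: ⌊(29·49)/317⌋ − ⌊(28·49)/317⌋ = ⌊1421/317⌋ − ⌊1372/317⌋ = 4 − 4 = 0
n=29: ⌊(30·49)/317⌋ − ⌊(29·49)/317⌋ = ⌊1470/317⌋ − ⌊1421/317⌋ = 4 − 4 = 0
n=30: ⌊(31·49)/317⌋ − ⌊(30·49)/317⌋ = ⌊1519/317⌋ − ⌊1470/317⌋ = 4 − 4 = 0
n=31: ⌊(32·49)/317⌋ − ⌊(31·49)/317⌋ = ⌊1568/317⌋ − ⌊1519/317⌋ = 4 − 4 = 0
n=32: ⌊(33·49)/317⌋ − ⌊(32·49)/317⌋ = ⌊1617/317⌋ − ⌊1568/317⌋ = 5 − 4 = 1
n=33: ⌊(34·49)/317⌋ − ⌊(33·49)/317⌋ = ⌊1666/317⌋ − ⌊1617/317⌋ = 5 − 5 = 0
n=34: ⌊(35·49)/317⌋ − ⌊(34·49)/317⌋ = ⌊1715/317⌋ − ⌊1666/317⌋ = 5 − 5 = 0
n=35: ⌊(36·49)/317⌋ − ⌊(35·49)/317⌋ = ⌊1764/317⌋ − ⌊1715/317⌋ = 5 − 5 = 0
n=36: ⌊(37·49)/317⌋ − ⌊(36·49)/317⌋ = ⌊1813/317⌋ − ⌊1764/317⌋ = 5 − 5 = 0
n=37: ⌊(38·49)/317⌋ − ⌊(37·49)/317⌋ = ⌊1862/317⌋ − ⌊1813/317⌋ = 5 − 5 = 0
n=38: ⌊(39·49)/317⌋ − ⌊(38·49)/317⌋ = ⌊1911/317⌋ − ⌊1862/317⌋ = 6 − 5 = 1
n=39: ⌊(40·49)/317⌋ − ⌊(39·49)/317⌋ = ⌊1960/317⌋ − ⌊1911/317⌋ = 6 − 6 = 0
n=40: ⌊(41·49)/317⌋ − ⌊(40·49)/317⌋ = ⌊2009/317⌋ − ⌊1960/317⌋ = 6 − 6 = 0
n=41: ⌊(42·49)/317⌋ − ⌊(41·49)/317⌋ = ⌊2058/317⌋ − ⌊2009/317⌋ = 6 − 6 = 0
n=42: ⌊(43·49)/317⌋ − ⌊(42·49)/317⌋ = ⌊2107/317⌋ − ⌊2058/317⌋ = 6 − 6 = 0
n=43: ⌊(44·49)/317⌋ − ⌊(43·49)/317⌋ = ⌊2156/317⌋ − ⌊2107/317⌋ = 6 − 6 = 0
n=44: ⌊(45·49)/317⌋ − ⌊(44·49)/317⌋ = ⌊2205/317⌋ − ⌊2156/317⌋ = 6 − 6 = 0


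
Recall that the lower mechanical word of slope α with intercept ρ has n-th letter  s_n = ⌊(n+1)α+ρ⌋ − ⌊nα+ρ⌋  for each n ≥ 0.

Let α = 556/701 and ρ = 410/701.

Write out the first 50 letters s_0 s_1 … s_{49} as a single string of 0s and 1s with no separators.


n=0: ⌊(1·556+410)/701⌋ − ⌊(0·556+410)/701⌋ = ⌊966/701⌋ − ⌊410/701⌋ = 1 − 0 = 1
n=1: ⌊(2·556+410)/701⌋ − ⌊(1·556+410)/701⌋ = ⌊1522/701⌋ − ⌊966/701⌋ = 2 − 1 = 1
n=2: ⌊(3·556+410)/701⌋ − ⌊(2·556+410)/701⌋ = ⌊2078/701⌋ − ⌊1522/701⌋ = 2 − 2 = 0
n=3: ⌊(4·556+410)/701⌋ − ⌊(3·556+410)/701⌋ = ⌊2634/701⌋ − ⌊2078/701⌋ = 3 − 2 = 1
n=4: ⌊(5·556+410)/701⌋ − ⌊(4·556+410)/701⌋ = ⌊3190/701⌋ − ⌊2634/701⌋ = 4 − 3 = 1
n=5: ⌊(6·556+410)/701⌋ − ⌊(5·556+410)/701⌋ = ⌊3746/701⌋ − ⌊3190/701⌋ = 5 − 4 = 1
n=6: ⌊(7·556+410)/701⌋ − ⌊(6·556+410)/701⌋ = ⌊4302/701⌋ − ⌊3746/701⌋ = 6 − 5 = 1
n=7: ⌊(8·556+410)/701⌋ − ⌊(7·556+410)/701⌋ = ⌊4858/701⌋ − ⌊4302/701⌋ = 6 − 6 = 0
n=8: ⌊(9·556+410)/701⌋ − ⌊(8·556+410)/701⌋ = ⌊5414/701⌋ − ⌊4858/701⌋ = 7 − 6 = 1
n=9: ⌊(10·556+410)/701⌋ − ⌊(9·556+410)/701⌋ = ⌊5970/701⌋ − ⌊5414/701⌋ = 8 − 7 = 1
n=10: ⌊(11·556+410)/701⌋ − ⌊(10·556+410)/701⌋ = ⌊6526/701⌋ − ⌊5970/701⌋ = 9 − 8 = 1
n=11: ⌊(12·556+410)/701⌋ − ⌊(11·556+410)/701⌋ = ⌊7082/701⌋ − ⌊6526/701⌋ = 10 − 9 = 1
n=12: ⌊(13·556+410)/701⌋ − ⌊(12·556+410)/701⌋ = ⌊7638/701⌋ − ⌊7082/701⌋ = 10 − 10 = 0
n=13: ⌊(14·556+410)/701⌋ − ⌊(13·556+410)/701⌋ = ⌊8194/701⌋ − ⌊7638/701⌋ = 11 − 10 = 1
n=14: ⌊(15·556+410)/701⌋ − ⌊(14·556+410)/701⌋ = ⌊8750/701⌋ − ⌊8194/701⌋ = 12 − 11 = 1
n=15: ⌊(16·556+410)/701⌋ − ⌊(15·556+410)/701⌋ = ⌊9306/701⌋ − ⌊8750/701⌋ = 13 − 12 = 1
n=16: ⌊(17·556+410)/701⌋ − ⌊(16·556+410)/701⌋ = ⌊9862/701⌋ − ⌊9306/701⌋ = 14 − 13 = 1
n=17: ⌊(18·556+410)/701⌋ − ⌊(17·556+410)/701⌋ = ⌊10418/701⌋ − ⌊9862/701⌋ = 14 − 14 = 0
n=18: ⌊(19·556+410)/701⌋ − ⌊(18·556+410)/701⌋ = ⌊10974/701⌋ − ⌊10418/701⌋ = 15 − 14 = 1
n=19: ⌊(20·556+410)/701⌋ − ⌊(19·556+410)/701⌋ = ⌊11530/701⌋ − ⌊10974/701⌋ = 16 − 15 = 1
n=20: ⌊(21·556+410)/701⌋ − ⌊(20·556+410)/701⌋ = ⌊12086/701⌋ − ⌊11530/701⌋ = 17 − 16 = 1
n=21: ⌊(22·556+410)/701⌋ − ⌊(21·556+410)/701⌋ = ⌊12642/701⌋ − ⌊12086/701⌋ = 18 − 17 = 1
n=22: ⌊(23·556+410)/701⌋ − ⌊(22·556+410)/701⌋ = ⌊13198/701⌋ − ⌊12642/701⌋ = 18 − 18 = 0
n=23: ⌊(24·556+410)/701⌋ − ⌊(23·556+410)/701⌋ = ⌊13754/701⌋ − ⌊13198/701⌋ = 19 − 18 = 1
n=24: ⌊(25·556+410)/701⌋ − ⌊(24·556+410)/701⌋ = ⌊14310/701⌋ − ⌊13754/701⌋ = 20 − 19 = 1
n=25: ⌊(26·556+410)/701⌋ − ⌊(25·556+410)/701⌋ = ⌊14866/701⌋ − ⌊14310/701⌋ = 21 − 20 = 1
n=26: ⌊(27·556+410)/701⌋ − ⌊(26·556+410)/701⌋ = ⌊15422/701⌋ − ⌊14866/701⌋ = 22 − 21 = 1
n=27: ⌊(28·556+410)/701⌋ − ⌊(27·556+410)/701⌋ = ⌊15978/701⌋ − ⌊15422/701⌋ = 22 − 22 = 0
n=28: ⌊(29·556+410)/701⌋ − ⌊(28·556+410)/701⌋ = ⌊16534/701⌋ − ⌊15978/701⌋ = 23 − 22 = 1
n=29: ⌊(30·556+410)/701⌋ − ⌊(29·556+410)/701⌋ = ⌊17090/701⌋ − ⌊16534/701⌋ = 24 − 23 = 1
n=30: ⌊(31·556+410)/701⌋ − ⌊(30·556+410)/701⌋ = ⌊17646/701⌋ − ⌊17090/701⌋ = 25 − 24 = 1
n=31: ⌊(32·556+410)/701⌋ − ⌊(31·556+410)/701⌋ = ⌊18202/701⌋ − ⌊17646/701⌋ = 25 − 25 = 0
n=32: ⌊(33·556+410)/701⌋ − ⌊(32·556+410)/701⌋ = ⌊18758/701⌋ − ⌊18202/701⌋ = 26 − 25 = 1
n=33: ⌊(34·556+410)/701⌋ − ⌊(33·556+410)/701⌋ = ⌊19314/701⌋ − ⌊18758/701⌋ = 27 − 26 = 1
n=34: ⌊(35·556+410)/701⌋ − ⌊(34·556+410)/701⌋ = ⌊19870/701⌋ − ⌊19314/701⌋ = 28 − 27 = 1
n=35: ⌊(36·556+410)/701⌋ − ⌊(35·556+410)/701⌋ = ⌊20426/701⌋ − ⌊19870/701⌋ = 29 − 28 = 1
n=36: ⌊(37·556+410)/701⌋ − ⌊(36·556+410)/701⌋ = ⌊20982/701⌋ − ⌊20426/701⌋ = 29 − 29 = 0
n=37: ⌊(38·556+410)/701⌋ − ⌊(37·556+410)/701⌋ = ⌊21538/701⌋ − ⌊20982/701⌋ = 30 − 29 = 1
n=38: ⌊(39·556+410)/701⌋ − ⌊(38·556+410)/701⌋ = ⌊22094/701⌋ − ⌊21538/701⌋ = 31 − 30 = 1
n=39: ⌊(40·556+410)/701⌋ − ⌊(39·556+410)/701⌋ = ⌊22650/701⌋ − ⌊22094/701⌋ = 32 − 31 = 1
n=40: ⌊(41·556+410)/701⌋ − ⌊(40·556+410)/701⌋ = ⌊23206/701⌋ − ⌊22650/701⌋ = 33 − 32 = 1
n=41: ⌊(42·556+410)/701⌋ − ⌊(41·556+410)/701⌋ = ⌊23762/701⌋ − ⌊23206/701⌋ = 33 − 33 = 0
n=42: ⌊(43·556+410)/701⌋ − ⌊(42·556+410)/701⌋ = ⌊24318/701⌋ − ⌊23762/701⌋ = 34 − 33 = 1
n=43: ⌊(44·556+410)/701⌋ − ⌊(43·556+410)/701⌋ = ⌊24874/701⌋ − ⌊24318/701⌋ = 35 − 34 = 1
n=44: ⌊(45·556+410)/701⌋ − ⌊(44·556+410)/701⌋ = ⌊25430/701⌋ − ⌊24874/701⌋ = 36 − 35 = 1
n=45: ⌊(46·556+410)/701⌋ − ⌊(45·556+410)/701⌋ = ⌊25986/701⌋ − ⌊25430/701⌋ = 37 − 36 = 1
n=46: ⌊(47·556+410)/701⌋ − ⌊(46·556+410)/701⌋ = ⌊26542/701⌋ − ⌊25986/701⌋ = 37 − 37 = 0
n=47: ⌊(48·556+410)/701⌋ − ⌊(47·556+410)/701⌋ = ⌊27098/701⌋ − ⌊26542/701⌋ = 38 − 37 = 1
n=48: ⌊(49·556+410)/701⌋ − ⌊(48·556+410)/701⌋ = ⌊27654/701⌋ − ⌊27098/701⌋ = 39 − 38 = 1
n=49: ⌊(50·556+410)/701⌋ − ⌊(49·556+410)/701⌋ = ⌊28210/701⌋ − ⌊27654/701⌋ = 40 − 39 = 1

11011110111101111011110111101110111101111011110111


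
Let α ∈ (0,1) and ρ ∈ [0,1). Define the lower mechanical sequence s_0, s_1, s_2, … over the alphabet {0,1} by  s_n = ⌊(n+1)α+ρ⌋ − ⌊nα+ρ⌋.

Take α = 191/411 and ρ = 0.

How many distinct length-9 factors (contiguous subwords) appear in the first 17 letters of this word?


6

t_n = ⌊(n·191)/411⌋ for n = 0 … 17:
  n=0…9: ⌊0/411⌋=0 ⌊191/411⌋=0 ⌊382/411⌋=0 ⌊573/411⌋=1 ⌊764/411⌋=1 ⌊955/411⌋=2 ⌊1146/411⌋=2 ⌊1337/411⌋=3 ⌊1528/411⌋=3 ⌊1719/411⌋=4
  n=10…17: ⌊1910/411⌋=4 ⌊2101/411⌋=5 ⌊2292/411⌋=5 ⌊2483/411⌋=6 ⌊2674/411⌋=6 ⌊2865/411⌋=6 ⌊3056/411⌋=7 ⌊3247/411⌋=7
s_n = t_(n+1) − t_n for n = 0 … 16 gives
prefix = 00101010101010010
slide a length-9 window over [0..8] … [8..16] (9 windows); first occurrence of each distinct factor:
  [  0..  8] 001010101
  [  1..  9] 010101010
  [  2.. 10] 101010101
  [  6.. 14] 101010100
  [  7.. 15] 010101001
  [  8.. 16] 101010010
  (the other 3 windows repeat one of these)
distinct factors: {001010101, 010101001, 010101010, 101010010, 101010100, 101010101}
count = 6  (Sturmian bound for length 9 is 10)


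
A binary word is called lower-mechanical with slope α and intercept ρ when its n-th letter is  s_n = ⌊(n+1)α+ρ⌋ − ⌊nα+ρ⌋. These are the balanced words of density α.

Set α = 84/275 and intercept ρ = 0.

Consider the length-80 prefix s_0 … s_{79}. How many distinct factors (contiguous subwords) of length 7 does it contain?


t_n = ⌊(n·84)/275⌋ for n = 0 … 80:
  n=0…9: ⌊0/275⌋=0 ⌊84/275⌋=0 ⌊168/275⌋=0 ⌊252/275⌋=0 ⌊336/275⌋=1 ⌊420/275⌋=1 ⌊504/275⌋=1 ⌊588/275⌋=2 ⌊672/275⌋=2 ⌊756/275⌋=2
  n=10…19: ⌊840/275⌋=3 ⌊924/275⌋=3 ⌊1008/275⌋=3 ⌊1092/275⌋=3 ⌊1176/275⌋=4 ⌊1260/275⌋=4 ⌊1344/275⌋=4 ⌊1428/275⌋=5 ⌊1512/275⌋=5 ⌊1596/275⌋=5
  n=20…29: ⌊1680/275⌋=6 ⌊1764/275⌋=6 ⌊1848/275⌋=6 ⌊1932/275⌋=7 ⌊2016/275⌋=7 ⌊2100/275⌋=7 ⌊2184/275⌋=7 ⌊2268/275⌋=8 ⌊2352/275⌋=8 ⌊2436/275⌋=8
  n=30…39: ⌊2520/275⌋=9 ⌊2604/275⌋=9 ⌊2688/275⌋=9 ⌊2772/275⌋=10 ⌊2856/275⌋=10 ⌊2940/275⌋=10 ⌊3024/275⌋=10 ⌊3108/275⌋=11 ⌊3192/275⌋=11 ⌊3276/275⌋=11
  n=40…49: ⌊3360/275⌋=12 ⌊3444/275⌋=12 ⌊3528/275⌋=12 ⌊3612/275⌋=13 ⌊3696/275⌋=13 ⌊3780/275⌋=13 ⌊3864/275⌋=14 ⌊3948/275⌋=14 ⌊4032/275⌋=14 ⌊4116/275⌋=14
  n=50…59: ⌊4200/275⌋=15 ⌊4284/275⌋=15 ⌊4368/275⌋=15 ⌊4452/275⌋=16 ⌊4536/275⌋=16 ⌊4620/275⌋=16 ⌊4704/275⌋=17 ⌊4788/275⌋=17 ⌊4872/275⌋=17 ⌊4956/275⌋=18
  n=60…69: ⌊5040/275⌋=18 ⌊5124/275⌋=18 ⌊5208/275⌋=18 ⌊5292/275⌋=19 ⌊5376/275⌋=19 ⌊5460/275⌋=19 ⌊5544/275⌋=20 ⌊5628/275⌋=20 ⌊5712/275⌋=20 ⌊5796/275⌋=21
  n=70…79: ⌊5880/275⌋=21 ⌊5964/275⌋=21 ⌊6048/275⌋=21 ⌊6132/275⌋=22 ⌊6216/275⌋=22 ⌊6300/275⌋=22 ⌊6384/275⌋=23 ⌊6468/275⌋=23 ⌊6552/275⌋=23 ⌊6636/275⌋=24
  n=80: ⌊6720/275⌋=24
s_n = t_(n+1) − t_n for n = 0 … 79 gives
prefix = 00010010010001001001001000100100100010010010010001001001001000100100100010010010
slide a length-7 window over [0..6] … [73..79] (74 windows); first occurrence of each distinct factor:
  [  0..  6] 0001001
  [  1..  7] 0010010
  [  2..  8] 0100100
  [  3..  9] 1001001
  [  6.. 12] 1001000
  [  7.. 13] 0010001
  [  8.. 14] 0100010
  [  9.. 15] 1000100
  (the other 66 windows repeat one of these)
distinct factors: {0001001, 0010001, 0010010, 0100010, 0100100, 1000100, 1001000, 1001001}
count = 8  (Sturmian bound for length 7 is 8)

8
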